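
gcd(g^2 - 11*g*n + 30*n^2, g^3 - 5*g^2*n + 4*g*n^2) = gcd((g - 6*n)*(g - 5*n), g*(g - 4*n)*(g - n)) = 1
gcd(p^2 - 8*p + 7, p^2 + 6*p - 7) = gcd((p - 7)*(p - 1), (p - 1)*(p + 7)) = p - 1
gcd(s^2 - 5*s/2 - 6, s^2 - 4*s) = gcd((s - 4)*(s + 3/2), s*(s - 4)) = s - 4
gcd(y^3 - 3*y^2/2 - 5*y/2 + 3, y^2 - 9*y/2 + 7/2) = y - 1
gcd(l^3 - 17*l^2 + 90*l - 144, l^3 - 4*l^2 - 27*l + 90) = l^2 - 9*l + 18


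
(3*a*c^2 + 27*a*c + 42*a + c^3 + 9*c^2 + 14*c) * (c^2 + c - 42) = 3*a*c^4 + 30*a*c^3 - 57*a*c^2 - 1092*a*c - 1764*a + c^5 + 10*c^4 - 19*c^3 - 364*c^2 - 588*c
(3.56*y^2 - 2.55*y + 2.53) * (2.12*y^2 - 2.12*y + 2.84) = 7.5472*y^4 - 12.9532*y^3 + 20.88*y^2 - 12.6056*y + 7.1852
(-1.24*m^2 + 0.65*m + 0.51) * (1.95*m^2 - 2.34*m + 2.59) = -2.418*m^4 + 4.1691*m^3 - 3.7381*m^2 + 0.4901*m + 1.3209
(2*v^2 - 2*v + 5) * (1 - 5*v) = -10*v^3 + 12*v^2 - 27*v + 5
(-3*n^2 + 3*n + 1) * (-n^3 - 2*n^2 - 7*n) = 3*n^5 + 3*n^4 + 14*n^3 - 23*n^2 - 7*n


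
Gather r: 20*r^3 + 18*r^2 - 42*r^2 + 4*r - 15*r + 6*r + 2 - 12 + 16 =20*r^3 - 24*r^2 - 5*r + 6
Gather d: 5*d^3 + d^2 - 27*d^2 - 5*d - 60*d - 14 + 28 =5*d^3 - 26*d^2 - 65*d + 14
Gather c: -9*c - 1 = -9*c - 1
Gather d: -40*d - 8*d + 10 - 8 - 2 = -48*d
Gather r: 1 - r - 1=-r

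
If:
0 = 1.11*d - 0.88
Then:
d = 0.79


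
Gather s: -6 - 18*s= -18*s - 6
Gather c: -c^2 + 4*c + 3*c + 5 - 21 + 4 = -c^2 + 7*c - 12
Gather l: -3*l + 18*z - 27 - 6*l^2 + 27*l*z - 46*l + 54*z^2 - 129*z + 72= -6*l^2 + l*(27*z - 49) + 54*z^2 - 111*z + 45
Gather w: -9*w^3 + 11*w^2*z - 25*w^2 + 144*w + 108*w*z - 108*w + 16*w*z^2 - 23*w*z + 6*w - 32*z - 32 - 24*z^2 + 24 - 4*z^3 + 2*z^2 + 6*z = -9*w^3 + w^2*(11*z - 25) + w*(16*z^2 + 85*z + 42) - 4*z^3 - 22*z^2 - 26*z - 8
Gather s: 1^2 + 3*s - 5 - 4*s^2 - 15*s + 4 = -4*s^2 - 12*s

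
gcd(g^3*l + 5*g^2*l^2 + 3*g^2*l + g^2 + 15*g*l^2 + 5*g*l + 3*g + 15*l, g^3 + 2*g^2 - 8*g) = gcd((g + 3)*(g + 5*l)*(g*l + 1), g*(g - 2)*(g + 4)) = 1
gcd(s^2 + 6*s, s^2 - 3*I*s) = s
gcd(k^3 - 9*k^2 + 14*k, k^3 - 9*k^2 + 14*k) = k^3 - 9*k^2 + 14*k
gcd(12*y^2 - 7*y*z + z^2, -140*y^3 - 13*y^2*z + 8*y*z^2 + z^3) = 4*y - z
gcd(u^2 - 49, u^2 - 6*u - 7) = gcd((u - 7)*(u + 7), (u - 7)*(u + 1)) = u - 7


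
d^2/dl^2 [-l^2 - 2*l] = -2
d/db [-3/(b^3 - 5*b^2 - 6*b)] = 3*(3*b^2 - 10*b - 6)/(b^2*(-b^2 + 5*b + 6)^2)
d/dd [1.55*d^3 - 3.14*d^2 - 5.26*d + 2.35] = 4.65*d^2 - 6.28*d - 5.26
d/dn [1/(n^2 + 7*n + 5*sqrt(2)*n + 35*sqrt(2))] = (-2*n - 5*sqrt(2) - 7)/(n^2 + 7*n + 5*sqrt(2)*n + 35*sqrt(2))^2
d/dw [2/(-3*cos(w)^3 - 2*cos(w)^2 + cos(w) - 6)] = 2*(-9*cos(w)^2 - 4*cos(w) + 1)*sin(w)/(3*cos(w)^3 + 2*cos(w)^2 - cos(w) + 6)^2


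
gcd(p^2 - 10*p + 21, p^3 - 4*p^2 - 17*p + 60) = p - 3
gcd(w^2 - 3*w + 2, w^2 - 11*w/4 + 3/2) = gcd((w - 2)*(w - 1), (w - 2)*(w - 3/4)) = w - 2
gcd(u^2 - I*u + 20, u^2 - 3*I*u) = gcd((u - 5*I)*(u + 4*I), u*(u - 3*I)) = 1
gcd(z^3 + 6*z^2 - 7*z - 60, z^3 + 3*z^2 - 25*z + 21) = z - 3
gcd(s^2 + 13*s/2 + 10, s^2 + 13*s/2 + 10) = s^2 + 13*s/2 + 10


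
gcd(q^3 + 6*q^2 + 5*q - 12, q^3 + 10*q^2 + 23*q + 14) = 1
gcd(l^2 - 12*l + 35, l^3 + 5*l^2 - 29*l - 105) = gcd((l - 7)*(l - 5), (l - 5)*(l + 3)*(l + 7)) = l - 5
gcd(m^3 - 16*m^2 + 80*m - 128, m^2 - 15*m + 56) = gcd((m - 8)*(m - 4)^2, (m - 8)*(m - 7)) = m - 8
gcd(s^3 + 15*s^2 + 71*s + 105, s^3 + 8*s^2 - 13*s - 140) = s^2 + 12*s + 35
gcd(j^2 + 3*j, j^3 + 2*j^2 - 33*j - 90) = j + 3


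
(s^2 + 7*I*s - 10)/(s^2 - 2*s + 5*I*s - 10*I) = (s + 2*I)/(s - 2)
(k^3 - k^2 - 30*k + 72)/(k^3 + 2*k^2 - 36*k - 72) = (k^2 - 7*k + 12)/(k^2 - 4*k - 12)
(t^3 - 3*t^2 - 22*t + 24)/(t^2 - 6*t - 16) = (-t^3 + 3*t^2 + 22*t - 24)/(-t^2 + 6*t + 16)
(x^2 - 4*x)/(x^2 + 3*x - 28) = x/(x + 7)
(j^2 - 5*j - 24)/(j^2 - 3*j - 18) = (j - 8)/(j - 6)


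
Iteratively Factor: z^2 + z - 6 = (z - 2)*(z + 3)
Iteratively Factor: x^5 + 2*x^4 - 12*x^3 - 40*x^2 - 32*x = (x + 2)*(x^4 - 12*x^2 - 16*x) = (x - 4)*(x + 2)*(x^3 + 4*x^2 + 4*x) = (x - 4)*(x + 2)^2*(x^2 + 2*x) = x*(x - 4)*(x + 2)^2*(x + 2)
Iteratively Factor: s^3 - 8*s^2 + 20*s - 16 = (s - 4)*(s^2 - 4*s + 4) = (s - 4)*(s - 2)*(s - 2)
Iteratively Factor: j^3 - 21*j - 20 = (j - 5)*(j^2 + 5*j + 4) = (j - 5)*(j + 4)*(j + 1)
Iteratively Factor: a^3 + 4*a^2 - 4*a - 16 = (a + 4)*(a^2 - 4) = (a - 2)*(a + 4)*(a + 2)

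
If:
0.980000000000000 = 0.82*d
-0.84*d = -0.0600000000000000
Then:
No Solution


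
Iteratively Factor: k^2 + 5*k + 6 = (k + 3)*(k + 2)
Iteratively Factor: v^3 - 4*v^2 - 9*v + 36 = (v - 4)*(v^2 - 9) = (v - 4)*(v + 3)*(v - 3)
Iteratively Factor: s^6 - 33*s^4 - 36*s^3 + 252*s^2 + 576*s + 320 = (s - 5)*(s^5 + 5*s^4 - 8*s^3 - 76*s^2 - 128*s - 64) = (s - 5)*(s + 2)*(s^4 + 3*s^3 - 14*s^2 - 48*s - 32) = (s - 5)*(s + 2)^2*(s^3 + s^2 - 16*s - 16) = (s - 5)*(s + 2)^2*(s + 4)*(s^2 - 3*s - 4) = (s - 5)*(s - 4)*(s + 2)^2*(s + 4)*(s + 1)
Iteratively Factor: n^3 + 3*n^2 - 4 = (n + 2)*(n^2 + n - 2) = (n + 2)^2*(n - 1)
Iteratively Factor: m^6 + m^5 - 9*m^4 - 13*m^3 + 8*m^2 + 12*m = (m + 2)*(m^5 - m^4 - 7*m^3 + m^2 + 6*m) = (m + 2)^2*(m^4 - 3*m^3 - m^2 + 3*m) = m*(m + 2)^2*(m^3 - 3*m^2 - m + 3) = m*(m - 3)*(m + 2)^2*(m^2 - 1) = m*(m - 3)*(m - 1)*(m + 2)^2*(m + 1)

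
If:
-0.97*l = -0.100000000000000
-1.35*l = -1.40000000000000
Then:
No Solution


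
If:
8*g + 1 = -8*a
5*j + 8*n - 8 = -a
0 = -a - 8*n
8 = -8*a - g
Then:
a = -9/8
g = 1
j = 8/5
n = 9/64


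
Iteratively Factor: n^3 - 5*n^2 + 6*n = (n - 3)*(n^2 - 2*n) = (n - 3)*(n - 2)*(n)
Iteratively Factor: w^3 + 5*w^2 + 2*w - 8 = (w + 4)*(w^2 + w - 2) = (w - 1)*(w + 4)*(w + 2)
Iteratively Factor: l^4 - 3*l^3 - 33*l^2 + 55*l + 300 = (l + 4)*(l^3 - 7*l^2 - 5*l + 75) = (l - 5)*(l + 4)*(l^2 - 2*l - 15) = (l - 5)*(l + 3)*(l + 4)*(l - 5)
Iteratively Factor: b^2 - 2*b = (b - 2)*(b)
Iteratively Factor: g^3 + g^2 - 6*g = (g - 2)*(g^2 + 3*g) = (g - 2)*(g + 3)*(g)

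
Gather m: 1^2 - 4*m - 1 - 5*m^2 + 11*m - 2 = -5*m^2 + 7*m - 2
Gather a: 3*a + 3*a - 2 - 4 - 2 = 6*a - 8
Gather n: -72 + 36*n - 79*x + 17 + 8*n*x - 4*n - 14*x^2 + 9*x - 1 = n*(8*x + 32) - 14*x^2 - 70*x - 56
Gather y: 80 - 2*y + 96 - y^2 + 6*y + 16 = -y^2 + 4*y + 192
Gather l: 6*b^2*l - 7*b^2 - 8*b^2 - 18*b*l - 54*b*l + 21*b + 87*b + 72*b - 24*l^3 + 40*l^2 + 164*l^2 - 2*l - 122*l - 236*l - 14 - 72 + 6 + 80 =-15*b^2 + 180*b - 24*l^3 + 204*l^2 + l*(6*b^2 - 72*b - 360)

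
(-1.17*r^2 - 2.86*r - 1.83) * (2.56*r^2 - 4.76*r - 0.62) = -2.9952*r^4 - 1.7524*r^3 + 9.6542*r^2 + 10.484*r + 1.1346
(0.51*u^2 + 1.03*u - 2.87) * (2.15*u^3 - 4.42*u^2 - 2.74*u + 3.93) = 1.0965*u^5 - 0.0396999999999998*u^4 - 12.1205*u^3 + 11.8675*u^2 + 11.9117*u - 11.2791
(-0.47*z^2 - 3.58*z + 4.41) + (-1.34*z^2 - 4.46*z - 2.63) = -1.81*z^2 - 8.04*z + 1.78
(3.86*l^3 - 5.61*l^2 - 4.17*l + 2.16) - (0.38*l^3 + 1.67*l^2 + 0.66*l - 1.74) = 3.48*l^3 - 7.28*l^2 - 4.83*l + 3.9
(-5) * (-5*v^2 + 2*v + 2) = 25*v^2 - 10*v - 10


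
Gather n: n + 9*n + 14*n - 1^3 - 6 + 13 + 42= 24*n + 48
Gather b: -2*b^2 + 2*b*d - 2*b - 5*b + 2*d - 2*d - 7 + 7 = -2*b^2 + b*(2*d - 7)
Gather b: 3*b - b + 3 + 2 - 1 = 2*b + 4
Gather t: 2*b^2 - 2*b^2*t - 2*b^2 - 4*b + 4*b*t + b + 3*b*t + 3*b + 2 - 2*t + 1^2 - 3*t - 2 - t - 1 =t*(-2*b^2 + 7*b - 6)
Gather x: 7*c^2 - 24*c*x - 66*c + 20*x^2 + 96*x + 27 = 7*c^2 - 66*c + 20*x^2 + x*(96 - 24*c) + 27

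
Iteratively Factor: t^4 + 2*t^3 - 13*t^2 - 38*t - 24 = (t + 2)*(t^3 - 13*t - 12) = (t + 1)*(t + 2)*(t^2 - t - 12) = (t + 1)*(t + 2)*(t + 3)*(t - 4)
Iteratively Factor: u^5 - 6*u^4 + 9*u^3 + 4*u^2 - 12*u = (u - 2)*(u^4 - 4*u^3 + u^2 + 6*u) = (u - 2)*(u + 1)*(u^3 - 5*u^2 + 6*u) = (u - 2)^2*(u + 1)*(u^2 - 3*u) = (u - 3)*(u - 2)^2*(u + 1)*(u)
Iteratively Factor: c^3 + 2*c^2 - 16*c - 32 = (c + 2)*(c^2 - 16) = (c + 2)*(c + 4)*(c - 4)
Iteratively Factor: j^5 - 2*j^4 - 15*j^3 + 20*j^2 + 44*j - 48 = (j + 2)*(j^4 - 4*j^3 - 7*j^2 + 34*j - 24) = (j - 4)*(j + 2)*(j^3 - 7*j + 6) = (j - 4)*(j + 2)*(j + 3)*(j^2 - 3*j + 2) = (j - 4)*(j - 2)*(j + 2)*(j + 3)*(j - 1)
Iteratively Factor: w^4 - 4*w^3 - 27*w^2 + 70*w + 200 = (w - 5)*(w^3 + w^2 - 22*w - 40) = (w - 5)*(w + 2)*(w^2 - w - 20) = (w - 5)^2*(w + 2)*(w + 4)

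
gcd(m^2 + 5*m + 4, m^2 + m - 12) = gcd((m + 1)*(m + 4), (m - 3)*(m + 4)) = m + 4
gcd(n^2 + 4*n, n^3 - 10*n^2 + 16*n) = n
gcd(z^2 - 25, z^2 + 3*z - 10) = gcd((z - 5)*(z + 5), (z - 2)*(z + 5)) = z + 5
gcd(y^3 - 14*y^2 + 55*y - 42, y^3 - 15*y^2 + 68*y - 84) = y^2 - 13*y + 42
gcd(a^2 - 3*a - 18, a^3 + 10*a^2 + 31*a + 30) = a + 3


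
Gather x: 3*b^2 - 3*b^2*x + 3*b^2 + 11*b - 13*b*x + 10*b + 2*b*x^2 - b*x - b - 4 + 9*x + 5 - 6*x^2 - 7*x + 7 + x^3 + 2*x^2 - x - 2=6*b^2 + 20*b + x^3 + x^2*(2*b - 4) + x*(-3*b^2 - 14*b + 1) + 6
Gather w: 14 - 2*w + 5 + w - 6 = 13 - w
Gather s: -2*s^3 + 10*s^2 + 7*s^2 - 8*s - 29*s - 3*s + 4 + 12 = -2*s^3 + 17*s^2 - 40*s + 16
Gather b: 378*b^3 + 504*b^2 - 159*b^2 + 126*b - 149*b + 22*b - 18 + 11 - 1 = 378*b^3 + 345*b^2 - b - 8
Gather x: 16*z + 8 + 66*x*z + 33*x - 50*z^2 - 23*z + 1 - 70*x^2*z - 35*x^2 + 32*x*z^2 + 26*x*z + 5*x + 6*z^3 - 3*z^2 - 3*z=x^2*(-70*z - 35) + x*(32*z^2 + 92*z + 38) + 6*z^3 - 53*z^2 - 10*z + 9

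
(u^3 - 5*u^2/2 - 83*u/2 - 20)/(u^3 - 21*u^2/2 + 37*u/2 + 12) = (u + 5)/(u - 3)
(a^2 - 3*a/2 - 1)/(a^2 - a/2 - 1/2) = (a - 2)/(a - 1)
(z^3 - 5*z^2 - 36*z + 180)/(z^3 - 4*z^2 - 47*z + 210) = (z + 6)/(z + 7)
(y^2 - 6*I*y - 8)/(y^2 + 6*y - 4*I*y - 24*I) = (y - 2*I)/(y + 6)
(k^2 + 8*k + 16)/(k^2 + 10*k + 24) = (k + 4)/(k + 6)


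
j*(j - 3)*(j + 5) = j^3 + 2*j^2 - 15*j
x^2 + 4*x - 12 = (x - 2)*(x + 6)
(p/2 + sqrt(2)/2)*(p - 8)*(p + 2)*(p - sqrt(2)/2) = p^4/2 - 3*p^3 + sqrt(2)*p^3/4 - 17*p^2/2 - 3*sqrt(2)*p^2/2 - 4*sqrt(2)*p + 3*p + 8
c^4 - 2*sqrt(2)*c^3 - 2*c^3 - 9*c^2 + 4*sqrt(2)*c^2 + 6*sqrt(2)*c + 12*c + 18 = (c - 3)*(c + 1)*(c - 3*sqrt(2))*(c + sqrt(2))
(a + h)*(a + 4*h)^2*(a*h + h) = a^4*h + 9*a^3*h^2 + a^3*h + 24*a^2*h^3 + 9*a^2*h^2 + 16*a*h^4 + 24*a*h^3 + 16*h^4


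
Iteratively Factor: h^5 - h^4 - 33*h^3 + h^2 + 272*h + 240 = (h + 1)*(h^4 - 2*h^3 - 31*h^2 + 32*h + 240) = (h + 1)*(h + 3)*(h^3 - 5*h^2 - 16*h + 80) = (h - 4)*(h + 1)*(h + 3)*(h^2 - h - 20) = (h - 4)*(h + 1)*(h + 3)*(h + 4)*(h - 5)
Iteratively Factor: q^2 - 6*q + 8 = (q - 4)*(q - 2)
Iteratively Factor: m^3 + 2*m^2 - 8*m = (m + 4)*(m^2 - 2*m) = (m - 2)*(m + 4)*(m)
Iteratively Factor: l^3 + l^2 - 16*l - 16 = (l - 4)*(l^2 + 5*l + 4) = (l - 4)*(l + 4)*(l + 1)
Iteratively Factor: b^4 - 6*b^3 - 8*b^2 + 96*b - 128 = (b - 4)*(b^3 - 2*b^2 - 16*b + 32) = (b - 4)^2*(b^2 + 2*b - 8) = (b - 4)^2*(b + 4)*(b - 2)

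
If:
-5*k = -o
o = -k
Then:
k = 0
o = 0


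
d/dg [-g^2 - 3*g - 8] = -2*g - 3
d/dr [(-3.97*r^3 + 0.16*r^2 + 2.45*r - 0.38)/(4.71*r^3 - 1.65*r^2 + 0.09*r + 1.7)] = (5.7969*r^4 - 23.7936*r^3 - 10.8207*r^2 - 0.71*r + 4.1992)/(22.1841*r^6 - 15.543*r^5 + 3.5703*r^4 + 15.717*r^3 - 5.6019*r^2 + 0.306*r + 2.89)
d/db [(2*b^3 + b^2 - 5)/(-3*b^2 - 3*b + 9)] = (-2*b^4 - 4*b^3 + 17*b^2 - 4*b - 5)/(3*(b^4 + 2*b^3 - 5*b^2 - 6*b + 9))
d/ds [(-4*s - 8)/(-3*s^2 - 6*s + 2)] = 4*(3*s^2 + 6*s - 6*(s + 1)*(s + 2) - 2)/(3*s^2 + 6*s - 2)^2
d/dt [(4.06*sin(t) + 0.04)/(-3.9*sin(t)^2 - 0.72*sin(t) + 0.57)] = (15.834*sin(t)^2 + 0.312*sin(t) + 2.343)*cos(t)/(15.21*sin(t)^4 + 5.616*sin(t)^3 - 3.9276*sin(t)^2 - 0.8208*sin(t) + 0.3249)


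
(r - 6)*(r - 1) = r^2 - 7*r + 6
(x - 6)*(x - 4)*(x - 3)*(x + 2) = x^4 - 11*x^3 + 28*x^2 + 36*x - 144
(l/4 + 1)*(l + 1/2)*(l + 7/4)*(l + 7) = l^4/4 + 53*l^3/16 + 429*l^2/32 + 581*l/32 + 49/8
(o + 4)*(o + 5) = o^2 + 9*o + 20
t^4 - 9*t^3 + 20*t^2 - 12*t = t*(t - 6)*(t - 2)*(t - 1)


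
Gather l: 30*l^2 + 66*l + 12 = 30*l^2 + 66*l + 12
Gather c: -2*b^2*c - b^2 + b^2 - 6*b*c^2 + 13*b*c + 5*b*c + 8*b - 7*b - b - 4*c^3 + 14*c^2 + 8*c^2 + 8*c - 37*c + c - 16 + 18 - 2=-4*c^3 + c^2*(22 - 6*b) + c*(-2*b^2 + 18*b - 28)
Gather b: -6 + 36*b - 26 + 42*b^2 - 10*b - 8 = 42*b^2 + 26*b - 40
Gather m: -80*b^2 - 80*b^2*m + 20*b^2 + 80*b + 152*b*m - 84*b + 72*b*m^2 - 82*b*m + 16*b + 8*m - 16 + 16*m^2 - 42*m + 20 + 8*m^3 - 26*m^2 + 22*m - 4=-60*b^2 + 12*b + 8*m^3 + m^2*(72*b - 10) + m*(-80*b^2 + 70*b - 12)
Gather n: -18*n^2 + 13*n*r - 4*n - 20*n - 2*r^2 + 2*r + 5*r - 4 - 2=-18*n^2 + n*(13*r - 24) - 2*r^2 + 7*r - 6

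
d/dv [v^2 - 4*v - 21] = 2*v - 4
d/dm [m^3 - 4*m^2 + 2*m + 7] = 3*m^2 - 8*m + 2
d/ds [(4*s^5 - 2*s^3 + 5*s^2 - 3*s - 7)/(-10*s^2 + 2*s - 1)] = (-120*s^6 + 32*s^5 - 8*s^3 - 14*s^2 - 150*s + 17)/(100*s^4 - 40*s^3 + 24*s^2 - 4*s + 1)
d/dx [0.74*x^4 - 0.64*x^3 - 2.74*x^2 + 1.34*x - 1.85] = 2.96*x^3 - 1.92*x^2 - 5.48*x + 1.34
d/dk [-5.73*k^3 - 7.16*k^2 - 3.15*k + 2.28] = -17.19*k^2 - 14.32*k - 3.15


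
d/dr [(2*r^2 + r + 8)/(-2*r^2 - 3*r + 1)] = (-4*r^2 + 36*r + 25)/(4*r^4 + 12*r^3 + 5*r^2 - 6*r + 1)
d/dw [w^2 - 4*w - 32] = 2*w - 4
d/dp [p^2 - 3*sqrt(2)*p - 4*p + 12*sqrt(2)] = 2*p - 3*sqrt(2) - 4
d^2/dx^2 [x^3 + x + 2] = 6*x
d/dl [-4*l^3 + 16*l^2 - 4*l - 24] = -12*l^2 + 32*l - 4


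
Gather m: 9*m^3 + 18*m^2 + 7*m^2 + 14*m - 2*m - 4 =9*m^3 + 25*m^2 + 12*m - 4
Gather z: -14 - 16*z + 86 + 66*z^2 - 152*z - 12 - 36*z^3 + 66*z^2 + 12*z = -36*z^3 + 132*z^2 - 156*z + 60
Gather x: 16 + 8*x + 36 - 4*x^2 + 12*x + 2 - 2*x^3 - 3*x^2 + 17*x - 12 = -2*x^3 - 7*x^2 + 37*x + 42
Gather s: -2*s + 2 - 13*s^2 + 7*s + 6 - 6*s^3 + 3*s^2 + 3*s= -6*s^3 - 10*s^2 + 8*s + 8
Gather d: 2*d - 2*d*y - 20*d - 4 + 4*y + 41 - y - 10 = d*(-2*y - 18) + 3*y + 27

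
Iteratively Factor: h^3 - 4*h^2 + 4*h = (h - 2)*(h^2 - 2*h) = h*(h - 2)*(h - 2)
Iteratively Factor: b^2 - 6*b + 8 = (b - 4)*(b - 2)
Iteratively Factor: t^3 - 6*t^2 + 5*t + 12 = (t - 3)*(t^2 - 3*t - 4) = (t - 4)*(t - 3)*(t + 1)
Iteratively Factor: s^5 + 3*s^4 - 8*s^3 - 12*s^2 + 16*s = (s - 1)*(s^4 + 4*s^3 - 4*s^2 - 16*s) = (s - 1)*(s + 4)*(s^3 - 4*s) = (s - 1)*(s + 2)*(s + 4)*(s^2 - 2*s) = (s - 2)*(s - 1)*(s + 2)*(s + 4)*(s)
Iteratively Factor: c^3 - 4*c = (c - 2)*(c^2 + 2*c) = c*(c - 2)*(c + 2)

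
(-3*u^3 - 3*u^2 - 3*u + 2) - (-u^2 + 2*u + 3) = -3*u^3 - 2*u^2 - 5*u - 1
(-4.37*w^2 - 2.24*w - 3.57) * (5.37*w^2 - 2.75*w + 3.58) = -23.4669*w^4 - 0.0113000000000021*w^3 - 28.6555*w^2 + 1.7983*w - 12.7806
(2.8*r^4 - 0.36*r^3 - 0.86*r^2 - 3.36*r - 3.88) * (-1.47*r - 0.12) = -4.116*r^5 + 0.1932*r^4 + 1.3074*r^3 + 5.0424*r^2 + 6.1068*r + 0.4656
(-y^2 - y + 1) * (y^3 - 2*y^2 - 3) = -y^5 + y^4 + 3*y^3 + y^2 + 3*y - 3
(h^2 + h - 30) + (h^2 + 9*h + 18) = 2*h^2 + 10*h - 12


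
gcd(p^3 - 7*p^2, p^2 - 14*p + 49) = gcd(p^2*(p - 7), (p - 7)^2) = p - 7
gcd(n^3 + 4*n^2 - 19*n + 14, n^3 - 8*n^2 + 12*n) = n - 2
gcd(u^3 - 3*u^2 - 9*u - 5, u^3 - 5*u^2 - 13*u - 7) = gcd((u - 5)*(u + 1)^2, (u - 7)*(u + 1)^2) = u^2 + 2*u + 1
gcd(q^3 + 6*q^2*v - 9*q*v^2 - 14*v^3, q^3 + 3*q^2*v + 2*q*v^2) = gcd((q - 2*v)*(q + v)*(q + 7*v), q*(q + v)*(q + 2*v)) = q + v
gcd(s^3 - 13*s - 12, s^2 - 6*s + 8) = s - 4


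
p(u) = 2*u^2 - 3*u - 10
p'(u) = 4*u - 3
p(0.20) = -10.52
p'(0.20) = -2.20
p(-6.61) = 97.21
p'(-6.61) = -29.44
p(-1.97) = 3.67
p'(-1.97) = -10.88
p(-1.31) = -2.64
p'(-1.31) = -8.24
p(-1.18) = -3.68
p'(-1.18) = -7.72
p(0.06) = -10.17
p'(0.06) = -2.76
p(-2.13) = 5.46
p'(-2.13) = -11.52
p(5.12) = 27.07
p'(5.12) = 17.48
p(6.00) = 44.00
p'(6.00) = 21.00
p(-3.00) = 17.00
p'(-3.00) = -15.00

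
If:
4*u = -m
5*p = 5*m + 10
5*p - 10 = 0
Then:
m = 0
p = 2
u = 0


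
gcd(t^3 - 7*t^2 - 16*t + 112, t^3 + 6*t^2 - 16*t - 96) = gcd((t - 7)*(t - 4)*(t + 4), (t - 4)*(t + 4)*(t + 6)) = t^2 - 16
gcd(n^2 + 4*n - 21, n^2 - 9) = n - 3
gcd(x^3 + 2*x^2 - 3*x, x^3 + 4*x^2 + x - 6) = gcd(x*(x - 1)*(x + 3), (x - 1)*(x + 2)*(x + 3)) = x^2 + 2*x - 3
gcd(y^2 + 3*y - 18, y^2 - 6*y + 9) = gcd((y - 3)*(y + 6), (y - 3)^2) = y - 3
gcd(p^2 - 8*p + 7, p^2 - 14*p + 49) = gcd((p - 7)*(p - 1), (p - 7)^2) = p - 7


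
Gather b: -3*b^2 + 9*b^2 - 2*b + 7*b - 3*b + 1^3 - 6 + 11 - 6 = 6*b^2 + 2*b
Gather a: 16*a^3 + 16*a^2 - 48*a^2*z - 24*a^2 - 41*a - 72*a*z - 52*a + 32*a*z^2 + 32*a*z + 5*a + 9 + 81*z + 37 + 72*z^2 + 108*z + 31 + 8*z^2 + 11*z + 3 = 16*a^3 + a^2*(-48*z - 8) + a*(32*z^2 - 40*z - 88) + 80*z^2 + 200*z + 80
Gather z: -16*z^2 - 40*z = -16*z^2 - 40*z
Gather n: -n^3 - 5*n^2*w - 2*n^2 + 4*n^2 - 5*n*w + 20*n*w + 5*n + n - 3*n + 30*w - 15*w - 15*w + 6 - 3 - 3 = -n^3 + n^2*(2 - 5*w) + n*(15*w + 3)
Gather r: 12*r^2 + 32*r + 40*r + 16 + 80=12*r^2 + 72*r + 96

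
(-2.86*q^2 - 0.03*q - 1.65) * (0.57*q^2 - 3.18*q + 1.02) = -1.6302*q^4 + 9.0777*q^3 - 3.7623*q^2 + 5.2164*q - 1.683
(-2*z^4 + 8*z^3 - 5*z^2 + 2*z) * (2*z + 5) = -4*z^5 + 6*z^4 + 30*z^3 - 21*z^2 + 10*z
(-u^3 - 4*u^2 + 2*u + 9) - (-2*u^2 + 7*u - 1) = -u^3 - 2*u^2 - 5*u + 10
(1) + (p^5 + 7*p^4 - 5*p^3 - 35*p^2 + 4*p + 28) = p^5 + 7*p^4 - 5*p^3 - 35*p^2 + 4*p + 29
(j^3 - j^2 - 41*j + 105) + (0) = j^3 - j^2 - 41*j + 105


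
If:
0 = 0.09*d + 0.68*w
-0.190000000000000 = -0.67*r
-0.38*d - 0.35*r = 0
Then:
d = -0.26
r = 0.28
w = 0.03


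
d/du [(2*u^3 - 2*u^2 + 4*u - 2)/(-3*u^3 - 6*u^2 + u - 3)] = 2*(-9*u^4 + 14*u^3 - 7*u^2 - 6*u - 5)/(9*u^6 + 36*u^5 + 30*u^4 + 6*u^3 + 37*u^2 - 6*u + 9)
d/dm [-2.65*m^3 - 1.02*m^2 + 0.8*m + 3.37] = -7.95*m^2 - 2.04*m + 0.8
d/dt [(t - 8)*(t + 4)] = 2*t - 4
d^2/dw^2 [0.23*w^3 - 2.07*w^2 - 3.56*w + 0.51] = 1.38*w - 4.14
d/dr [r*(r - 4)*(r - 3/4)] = 3*r^2 - 19*r/2 + 3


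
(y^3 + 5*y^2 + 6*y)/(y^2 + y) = (y^2 + 5*y + 6)/(y + 1)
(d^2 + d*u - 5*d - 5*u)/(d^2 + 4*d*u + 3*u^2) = (d - 5)/(d + 3*u)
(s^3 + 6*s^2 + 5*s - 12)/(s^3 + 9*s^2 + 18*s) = (s^2 + 3*s - 4)/(s*(s + 6))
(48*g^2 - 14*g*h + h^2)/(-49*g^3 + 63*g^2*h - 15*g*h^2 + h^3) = (-48*g^2 + 14*g*h - h^2)/(49*g^3 - 63*g^2*h + 15*g*h^2 - h^3)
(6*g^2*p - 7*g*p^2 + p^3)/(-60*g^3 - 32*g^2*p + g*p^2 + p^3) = p*(-g + p)/(10*g^2 + 7*g*p + p^2)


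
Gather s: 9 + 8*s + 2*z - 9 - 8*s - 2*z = 0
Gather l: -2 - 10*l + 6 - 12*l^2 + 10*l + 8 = 12 - 12*l^2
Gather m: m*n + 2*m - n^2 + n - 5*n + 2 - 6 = m*(n + 2) - n^2 - 4*n - 4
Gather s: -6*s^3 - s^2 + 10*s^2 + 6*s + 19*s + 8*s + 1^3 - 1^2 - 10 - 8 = -6*s^3 + 9*s^2 + 33*s - 18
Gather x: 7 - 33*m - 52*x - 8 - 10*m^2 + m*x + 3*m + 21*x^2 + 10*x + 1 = -10*m^2 - 30*m + 21*x^2 + x*(m - 42)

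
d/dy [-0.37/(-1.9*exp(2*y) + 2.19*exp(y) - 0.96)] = (0.8103 - 1.406*exp(y))*exp(y)/(1.9*exp(2*y) - 2.19*exp(y) + 0.96)^2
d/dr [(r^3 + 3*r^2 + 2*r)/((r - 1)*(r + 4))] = (r^4 + 6*r^3 - 5*r^2 - 24*r - 8)/(r^4 + 6*r^3 + r^2 - 24*r + 16)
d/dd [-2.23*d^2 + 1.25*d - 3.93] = 1.25 - 4.46*d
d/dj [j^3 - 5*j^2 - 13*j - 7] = 3*j^2 - 10*j - 13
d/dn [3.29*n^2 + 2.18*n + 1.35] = 6.58*n + 2.18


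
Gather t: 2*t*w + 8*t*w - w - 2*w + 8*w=10*t*w + 5*w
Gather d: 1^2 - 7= -6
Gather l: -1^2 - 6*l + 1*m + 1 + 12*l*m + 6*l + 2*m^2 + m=12*l*m + 2*m^2 + 2*m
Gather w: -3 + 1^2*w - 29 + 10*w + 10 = 11*w - 22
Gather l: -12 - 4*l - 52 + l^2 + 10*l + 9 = l^2 + 6*l - 55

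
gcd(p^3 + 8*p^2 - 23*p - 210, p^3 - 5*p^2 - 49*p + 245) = p^2 + 2*p - 35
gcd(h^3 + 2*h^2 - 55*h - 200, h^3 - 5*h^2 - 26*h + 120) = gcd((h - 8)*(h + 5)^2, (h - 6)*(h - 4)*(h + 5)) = h + 5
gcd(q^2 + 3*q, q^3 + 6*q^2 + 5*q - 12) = q + 3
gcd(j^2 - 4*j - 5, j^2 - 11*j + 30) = j - 5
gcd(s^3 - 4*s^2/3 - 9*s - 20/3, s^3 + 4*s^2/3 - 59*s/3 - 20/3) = s - 4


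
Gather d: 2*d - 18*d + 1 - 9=-16*d - 8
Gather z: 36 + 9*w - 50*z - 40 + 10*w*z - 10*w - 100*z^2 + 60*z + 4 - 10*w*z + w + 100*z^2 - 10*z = 0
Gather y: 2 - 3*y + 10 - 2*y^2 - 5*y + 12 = -2*y^2 - 8*y + 24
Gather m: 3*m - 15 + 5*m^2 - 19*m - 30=5*m^2 - 16*m - 45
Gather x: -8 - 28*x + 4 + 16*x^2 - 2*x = 16*x^2 - 30*x - 4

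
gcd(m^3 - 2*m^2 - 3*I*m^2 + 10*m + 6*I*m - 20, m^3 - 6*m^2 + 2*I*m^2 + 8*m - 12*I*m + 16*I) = m^2 + m*(-2 + 2*I) - 4*I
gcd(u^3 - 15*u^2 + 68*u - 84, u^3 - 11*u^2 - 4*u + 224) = u - 7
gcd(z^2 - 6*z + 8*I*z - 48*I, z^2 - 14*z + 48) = z - 6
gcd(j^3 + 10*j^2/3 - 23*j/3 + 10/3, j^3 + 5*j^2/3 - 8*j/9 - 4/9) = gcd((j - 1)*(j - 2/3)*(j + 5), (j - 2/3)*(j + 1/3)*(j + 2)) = j - 2/3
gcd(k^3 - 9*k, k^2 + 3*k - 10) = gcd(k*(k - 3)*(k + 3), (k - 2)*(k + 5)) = 1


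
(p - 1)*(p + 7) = p^2 + 6*p - 7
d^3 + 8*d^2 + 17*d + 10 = (d + 1)*(d + 2)*(d + 5)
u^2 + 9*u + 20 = (u + 4)*(u + 5)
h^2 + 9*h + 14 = (h + 2)*(h + 7)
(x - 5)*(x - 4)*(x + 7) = x^3 - 2*x^2 - 43*x + 140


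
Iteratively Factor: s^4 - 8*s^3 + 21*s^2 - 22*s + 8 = (s - 1)*(s^3 - 7*s^2 + 14*s - 8) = (s - 4)*(s - 1)*(s^2 - 3*s + 2) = (s - 4)*(s - 2)*(s - 1)*(s - 1)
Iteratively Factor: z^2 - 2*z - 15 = (z - 5)*(z + 3)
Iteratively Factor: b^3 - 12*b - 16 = (b - 4)*(b^2 + 4*b + 4) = (b - 4)*(b + 2)*(b + 2)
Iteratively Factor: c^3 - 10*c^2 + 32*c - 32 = (c - 4)*(c^2 - 6*c + 8) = (c - 4)*(c - 2)*(c - 4)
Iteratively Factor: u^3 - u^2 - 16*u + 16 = (u - 4)*(u^2 + 3*u - 4) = (u - 4)*(u - 1)*(u + 4)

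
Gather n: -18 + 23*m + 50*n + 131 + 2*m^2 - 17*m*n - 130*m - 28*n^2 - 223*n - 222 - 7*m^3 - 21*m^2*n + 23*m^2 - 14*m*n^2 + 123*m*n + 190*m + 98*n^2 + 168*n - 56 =-7*m^3 + 25*m^2 + 83*m + n^2*(70 - 14*m) + n*(-21*m^2 + 106*m - 5) - 165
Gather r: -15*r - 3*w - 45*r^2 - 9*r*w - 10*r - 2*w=-45*r^2 + r*(-9*w - 25) - 5*w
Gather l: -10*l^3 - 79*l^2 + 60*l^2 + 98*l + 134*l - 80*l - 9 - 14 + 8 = -10*l^3 - 19*l^2 + 152*l - 15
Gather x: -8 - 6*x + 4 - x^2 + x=-x^2 - 5*x - 4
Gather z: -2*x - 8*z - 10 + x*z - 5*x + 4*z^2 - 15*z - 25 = -7*x + 4*z^2 + z*(x - 23) - 35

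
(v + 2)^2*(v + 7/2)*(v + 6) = v^4 + 27*v^3/2 + 63*v^2 + 122*v + 84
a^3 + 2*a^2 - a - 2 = (a - 1)*(a + 1)*(a + 2)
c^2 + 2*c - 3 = (c - 1)*(c + 3)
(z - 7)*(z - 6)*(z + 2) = z^3 - 11*z^2 + 16*z + 84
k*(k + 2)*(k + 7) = k^3 + 9*k^2 + 14*k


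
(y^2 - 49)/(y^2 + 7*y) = (y - 7)/y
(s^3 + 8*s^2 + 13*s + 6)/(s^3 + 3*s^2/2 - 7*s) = 2*(s^3 + 8*s^2 + 13*s + 6)/(s*(2*s^2 + 3*s - 14))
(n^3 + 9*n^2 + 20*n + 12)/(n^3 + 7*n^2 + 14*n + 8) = (n + 6)/(n + 4)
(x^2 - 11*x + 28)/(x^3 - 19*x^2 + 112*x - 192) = (x^2 - 11*x + 28)/(x^3 - 19*x^2 + 112*x - 192)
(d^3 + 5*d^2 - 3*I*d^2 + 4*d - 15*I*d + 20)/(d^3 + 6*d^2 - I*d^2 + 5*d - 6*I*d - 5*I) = (d^2 - 3*I*d + 4)/(d^2 + d*(1 - I) - I)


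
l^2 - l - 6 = (l - 3)*(l + 2)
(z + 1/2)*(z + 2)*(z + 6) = z^3 + 17*z^2/2 + 16*z + 6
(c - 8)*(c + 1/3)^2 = c^3 - 22*c^2/3 - 47*c/9 - 8/9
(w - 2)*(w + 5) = w^2 + 3*w - 10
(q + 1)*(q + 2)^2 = q^3 + 5*q^2 + 8*q + 4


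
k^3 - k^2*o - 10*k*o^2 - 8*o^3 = (k - 4*o)*(k + o)*(k + 2*o)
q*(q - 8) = q^2 - 8*q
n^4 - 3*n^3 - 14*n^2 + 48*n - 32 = (n - 4)*(n - 2)*(n - 1)*(n + 4)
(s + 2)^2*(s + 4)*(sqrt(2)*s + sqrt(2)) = sqrt(2)*s^4 + 9*sqrt(2)*s^3 + 28*sqrt(2)*s^2 + 36*sqrt(2)*s + 16*sqrt(2)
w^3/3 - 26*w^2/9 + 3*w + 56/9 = (w/3 + 1/3)*(w - 7)*(w - 8/3)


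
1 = 1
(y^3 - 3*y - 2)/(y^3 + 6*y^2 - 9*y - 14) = (y + 1)/(y + 7)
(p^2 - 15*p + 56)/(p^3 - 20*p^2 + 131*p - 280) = 1/(p - 5)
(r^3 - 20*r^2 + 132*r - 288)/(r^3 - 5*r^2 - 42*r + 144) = (r^2 - 12*r + 36)/(r^2 + 3*r - 18)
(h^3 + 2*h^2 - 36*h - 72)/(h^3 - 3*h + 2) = (h^2 - 36)/(h^2 - 2*h + 1)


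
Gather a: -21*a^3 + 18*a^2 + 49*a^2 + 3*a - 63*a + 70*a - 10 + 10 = -21*a^3 + 67*a^2 + 10*a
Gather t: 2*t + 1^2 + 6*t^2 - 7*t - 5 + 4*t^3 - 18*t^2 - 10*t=4*t^3 - 12*t^2 - 15*t - 4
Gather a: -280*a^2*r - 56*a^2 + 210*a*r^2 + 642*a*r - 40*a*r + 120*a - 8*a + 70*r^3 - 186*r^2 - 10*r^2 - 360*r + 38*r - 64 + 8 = a^2*(-280*r - 56) + a*(210*r^2 + 602*r + 112) + 70*r^3 - 196*r^2 - 322*r - 56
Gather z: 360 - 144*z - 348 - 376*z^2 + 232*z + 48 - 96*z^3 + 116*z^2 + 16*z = -96*z^3 - 260*z^2 + 104*z + 60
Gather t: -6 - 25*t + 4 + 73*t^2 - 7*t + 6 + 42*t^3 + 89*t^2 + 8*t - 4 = 42*t^3 + 162*t^2 - 24*t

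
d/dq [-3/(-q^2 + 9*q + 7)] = 3*(9 - 2*q)/(-q^2 + 9*q + 7)^2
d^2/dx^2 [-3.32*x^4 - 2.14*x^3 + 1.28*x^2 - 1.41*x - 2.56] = -39.84*x^2 - 12.84*x + 2.56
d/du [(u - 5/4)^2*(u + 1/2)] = (4*u - 5)*(12*u - 1)/16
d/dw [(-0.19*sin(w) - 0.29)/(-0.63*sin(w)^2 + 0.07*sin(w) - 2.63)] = (-0.1197*sin(w)^2 - 0.3654*sin(w) + 0.52)*cos(w)/(0.3969*sin(w)^4 - 0.0882*sin(w)^3 + 3.3187*sin(w)^2 - 0.3682*sin(w) + 6.9169)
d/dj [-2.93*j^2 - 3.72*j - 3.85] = -5.86*j - 3.72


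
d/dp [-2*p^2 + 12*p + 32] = 12 - 4*p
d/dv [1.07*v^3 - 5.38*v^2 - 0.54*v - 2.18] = 3.21*v^2 - 10.76*v - 0.54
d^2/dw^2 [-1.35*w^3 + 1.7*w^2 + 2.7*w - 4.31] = 3.4 - 8.1*w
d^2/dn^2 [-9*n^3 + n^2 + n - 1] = 2 - 54*n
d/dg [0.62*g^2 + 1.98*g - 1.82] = 1.24*g + 1.98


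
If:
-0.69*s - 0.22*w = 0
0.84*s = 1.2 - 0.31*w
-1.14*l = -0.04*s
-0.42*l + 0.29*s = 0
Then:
No Solution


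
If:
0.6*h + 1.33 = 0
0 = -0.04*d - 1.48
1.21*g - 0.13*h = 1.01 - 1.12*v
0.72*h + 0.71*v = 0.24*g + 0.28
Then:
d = -37.00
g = -1.41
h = -2.22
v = 2.17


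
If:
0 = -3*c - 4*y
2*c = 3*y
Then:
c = 0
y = 0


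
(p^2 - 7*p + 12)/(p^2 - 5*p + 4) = (p - 3)/(p - 1)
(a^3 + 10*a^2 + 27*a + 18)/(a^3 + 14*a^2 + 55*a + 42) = (a + 3)/(a + 7)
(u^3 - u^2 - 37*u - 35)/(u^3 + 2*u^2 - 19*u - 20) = (u - 7)/(u - 4)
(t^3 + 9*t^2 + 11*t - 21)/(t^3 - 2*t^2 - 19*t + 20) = (t^2 + 10*t + 21)/(t^2 - t - 20)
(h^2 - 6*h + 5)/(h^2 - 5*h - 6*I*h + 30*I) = (h - 1)/(h - 6*I)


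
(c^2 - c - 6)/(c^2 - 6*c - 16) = (c - 3)/(c - 8)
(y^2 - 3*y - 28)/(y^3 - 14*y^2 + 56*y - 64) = (y^2 - 3*y - 28)/(y^3 - 14*y^2 + 56*y - 64)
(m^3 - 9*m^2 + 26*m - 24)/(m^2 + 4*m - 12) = (m^2 - 7*m + 12)/(m + 6)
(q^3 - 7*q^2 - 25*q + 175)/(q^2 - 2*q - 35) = q - 5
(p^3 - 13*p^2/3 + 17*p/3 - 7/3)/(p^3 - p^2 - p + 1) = (p - 7/3)/(p + 1)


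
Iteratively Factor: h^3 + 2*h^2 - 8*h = (h)*(h^2 + 2*h - 8) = h*(h - 2)*(h + 4)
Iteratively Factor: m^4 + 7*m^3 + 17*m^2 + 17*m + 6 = (m + 1)*(m^3 + 6*m^2 + 11*m + 6) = (m + 1)^2*(m^2 + 5*m + 6) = (m + 1)^2*(m + 2)*(m + 3)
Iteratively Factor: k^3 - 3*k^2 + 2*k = (k)*(k^2 - 3*k + 2) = k*(k - 2)*(k - 1)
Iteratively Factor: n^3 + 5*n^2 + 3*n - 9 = (n - 1)*(n^2 + 6*n + 9) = (n - 1)*(n + 3)*(n + 3)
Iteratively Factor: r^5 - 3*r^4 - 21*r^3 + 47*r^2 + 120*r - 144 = (r - 4)*(r^4 + r^3 - 17*r^2 - 21*r + 36) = (r - 4)*(r + 3)*(r^3 - 2*r^2 - 11*r + 12) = (r - 4)*(r - 1)*(r + 3)*(r^2 - r - 12) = (r - 4)^2*(r - 1)*(r + 3)*(r + 3)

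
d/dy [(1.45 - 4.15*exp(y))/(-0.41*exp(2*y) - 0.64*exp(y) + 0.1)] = (-1.7015*exp(2*y) + 1.189*exp(y) + 0.513)*exp(y)/(0.1681*exp(4*y) + 0.5248*exp(3*y) + 0.3276*exp(2*y) - 0.128*exp(y) + 0.01)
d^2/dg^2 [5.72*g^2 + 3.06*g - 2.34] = 11.4400000000000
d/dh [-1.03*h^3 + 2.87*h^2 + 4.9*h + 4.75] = -3.09*h^2 + 5.74*h + 4.9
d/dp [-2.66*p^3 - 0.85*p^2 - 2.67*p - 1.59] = -7.98*p^2 - 1.7*p - 2.67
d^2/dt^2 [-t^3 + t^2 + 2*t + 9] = 2 - 6*t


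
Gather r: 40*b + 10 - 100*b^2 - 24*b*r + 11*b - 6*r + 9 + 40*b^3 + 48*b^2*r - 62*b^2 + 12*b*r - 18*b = 40*b^3 - 162*b^2 + 33*b + r*(48*b^2 - 12*b - 6) + 19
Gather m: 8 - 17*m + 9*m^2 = 9*m^2 - 17*m + 8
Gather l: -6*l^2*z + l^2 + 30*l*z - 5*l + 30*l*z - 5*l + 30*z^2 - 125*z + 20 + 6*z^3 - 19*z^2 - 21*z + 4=l^2*(1 - 6*z) + l*(60*z - 10) + 6*z^3 + 11*z^2 - 146*z + 24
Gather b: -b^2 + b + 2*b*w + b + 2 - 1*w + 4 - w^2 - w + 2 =-b^2 + b*(2*w + 2) - w^2 - 2*w + 8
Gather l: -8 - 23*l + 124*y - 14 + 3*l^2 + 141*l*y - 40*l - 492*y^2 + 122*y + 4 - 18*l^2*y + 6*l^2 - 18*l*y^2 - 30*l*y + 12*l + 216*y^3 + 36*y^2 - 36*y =l^2*(9 - 18*y) + l*(-18*y^2 + 111*y - 51) + 216*y^3 - 456*y^2 + 210*y - 18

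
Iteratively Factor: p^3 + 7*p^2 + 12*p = (p + 3)*(p^2 + 4*p) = p*(p + 3)*(p + 4)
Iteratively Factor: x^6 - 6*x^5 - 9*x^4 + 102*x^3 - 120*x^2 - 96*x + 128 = (x - 1)*(x^5 - 5*x^4 - 14*x^3 + 88*x^2 - 32*x - 128) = (x - 4)*(x - 1)*(x^4 - x^3 - 18*x^2 + 16*x + 32) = (x - 4)^2*(x - 1)*(x^3 + 3*x^2 - 6*x - 8) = (x - 4)^2*(x - 1)*(x + 4)*(x^2 - x - 2) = (x - 4)^2*(x - 1)*(x + 1)*(x + 4)*(x - 2)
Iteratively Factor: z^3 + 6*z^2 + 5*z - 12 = (z + 4)*(z^2 + 2*z - 3) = (z + 3)*(z + 4)*(z - 1)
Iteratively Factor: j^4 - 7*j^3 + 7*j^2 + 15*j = (j - 5)*(j^3 - 2*j^2 - 3*j) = (j - 5)*(j + 1)*(j^2 - 3*j) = (j - 5)*(j - 3)*(j + 1)*(j)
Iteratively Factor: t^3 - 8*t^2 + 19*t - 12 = (t - 3)*(t^2 - 5*t + 4) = (t - 4)*(t - 3)*(t - 1)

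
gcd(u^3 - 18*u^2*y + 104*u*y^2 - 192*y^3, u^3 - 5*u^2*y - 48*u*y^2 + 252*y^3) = -u + 6*y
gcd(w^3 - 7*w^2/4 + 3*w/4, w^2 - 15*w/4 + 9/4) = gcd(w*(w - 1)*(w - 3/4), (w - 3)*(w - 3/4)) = w - 3/4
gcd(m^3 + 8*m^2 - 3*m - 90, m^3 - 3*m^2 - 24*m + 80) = m + 5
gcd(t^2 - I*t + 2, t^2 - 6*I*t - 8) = t - 2*I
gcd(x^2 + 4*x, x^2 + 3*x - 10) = 1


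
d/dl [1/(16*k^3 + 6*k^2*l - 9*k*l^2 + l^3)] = 3*(-2*k^2 + 6*k*l - l^2)/(16*k^3 + 6*k^2*l - 9*k*l^2 + l^3)^2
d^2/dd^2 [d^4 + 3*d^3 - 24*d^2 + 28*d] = 12*d^2 + 18*d - 48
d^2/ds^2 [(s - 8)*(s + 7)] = 2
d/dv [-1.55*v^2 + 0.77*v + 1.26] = 0.77 - 3.1*v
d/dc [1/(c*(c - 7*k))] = (c*(-c + 7*k) - (c - 7*k)^2)/(c^2*(c - 7*k)^3)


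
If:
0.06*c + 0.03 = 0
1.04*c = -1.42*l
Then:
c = -0.50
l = 0.37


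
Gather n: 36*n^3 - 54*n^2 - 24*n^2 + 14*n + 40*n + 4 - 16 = 36*n^3 - 78*n^2 + 54*n - 12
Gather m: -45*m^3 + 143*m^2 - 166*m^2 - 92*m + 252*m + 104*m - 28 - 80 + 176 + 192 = -45*m^3 - 23*m^2 + 264*m + 260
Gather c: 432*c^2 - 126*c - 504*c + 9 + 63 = 432*c^2 - 630*c + 72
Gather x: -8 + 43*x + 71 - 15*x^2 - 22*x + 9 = -15*x^2 + 21*x + 72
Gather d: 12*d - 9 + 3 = 12*d - 6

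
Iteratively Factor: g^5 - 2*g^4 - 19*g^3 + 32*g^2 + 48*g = (g)*(g^4 - 2*g^3 - 19*g^2 + 32*g + 48) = g*(g + 4)*(g^3 - 6*g^2 + 5*g + 12) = g*(g + 1)*(g + 4)*(g^2 - 7*g + 12) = g*(g - 4)*(g + 1)*(g + 4)*(g - 3)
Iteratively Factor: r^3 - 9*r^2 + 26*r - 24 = (r - 4)*(r^2 - 5*r + 6) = (r - 4)*(r - 2)*(r - 3)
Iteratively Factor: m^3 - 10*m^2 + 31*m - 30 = (m - 3)*(m^2 - 7*m + 10) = (m - 5)*(m - 3)*(m - 2)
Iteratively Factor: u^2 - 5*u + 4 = (u - 1)*(u - 4)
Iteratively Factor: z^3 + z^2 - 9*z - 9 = (z - 3)*(z^2 + 4*z + 3) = (z - 3)*(z + 1)*(z + 3)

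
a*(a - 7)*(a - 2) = a^3 - 9*a^2 + 14*a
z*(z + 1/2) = z^2 + z/2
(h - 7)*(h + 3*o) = h^2 + 3*h*o - 7*h - 21*o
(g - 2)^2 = g^2 - 4*g + 4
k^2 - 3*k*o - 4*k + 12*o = (k - 4)*(k - 3*o)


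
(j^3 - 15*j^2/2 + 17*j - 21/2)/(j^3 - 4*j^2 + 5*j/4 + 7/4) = 2*(j - 3)/(2*j + 1)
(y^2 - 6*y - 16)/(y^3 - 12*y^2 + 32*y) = (y + 2)/(y*(y - 4))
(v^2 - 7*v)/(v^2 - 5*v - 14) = v/(v + 2)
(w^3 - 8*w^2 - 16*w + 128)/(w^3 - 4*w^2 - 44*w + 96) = (w^2 - 16)/(w^2 + 4*w - 12)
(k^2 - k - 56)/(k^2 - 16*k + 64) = (k + 7)/(k - 8)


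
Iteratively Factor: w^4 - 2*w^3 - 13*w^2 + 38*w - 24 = (w + 4)*(w^3 - 6*w^2 + 11*w - 6) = (w - 2)*(w + 4)*(w^2 - 4*w + 3) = (w - 3)*(w - 2)*(w + 4)*(w - 1)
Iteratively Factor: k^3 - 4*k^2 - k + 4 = (k - 4)*(k^2 - 1) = (k - 4)*(k + 1)*(k - 1)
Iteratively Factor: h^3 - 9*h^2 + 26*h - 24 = (h - 4)*(h^2 - 5*h + 6) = (h - 4)*(h - 2)*(h - 3)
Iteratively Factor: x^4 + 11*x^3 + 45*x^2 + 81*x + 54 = (x + 3)*(x^3 + 8*x^2 + 21*x + 18) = (x + 3)^2*(x^2 + 5*x + 6) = (x + 2)*(x + 3)^2*(x + 3)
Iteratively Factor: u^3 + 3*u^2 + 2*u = (u)*(u^2 + 3*u + 2) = u*(u + 2)*(u + 1)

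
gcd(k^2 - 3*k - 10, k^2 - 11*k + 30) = k - 5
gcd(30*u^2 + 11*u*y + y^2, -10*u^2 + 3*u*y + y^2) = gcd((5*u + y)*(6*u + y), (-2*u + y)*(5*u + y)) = 5*u + y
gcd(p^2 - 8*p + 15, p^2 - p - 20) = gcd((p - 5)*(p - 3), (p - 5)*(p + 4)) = p - 5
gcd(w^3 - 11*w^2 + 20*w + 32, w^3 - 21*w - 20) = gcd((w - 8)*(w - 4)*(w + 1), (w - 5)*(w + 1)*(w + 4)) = w + 1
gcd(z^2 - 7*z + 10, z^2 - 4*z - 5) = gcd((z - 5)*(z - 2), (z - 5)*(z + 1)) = z - 5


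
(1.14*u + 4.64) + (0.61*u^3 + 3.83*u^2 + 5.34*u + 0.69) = 0.61*u^3 + 3.83*u^2 + 6.48*u + 5.33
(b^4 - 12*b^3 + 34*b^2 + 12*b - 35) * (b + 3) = b^5 - 9*b^4 - 2*b^3 + 114*b^2 + b - 105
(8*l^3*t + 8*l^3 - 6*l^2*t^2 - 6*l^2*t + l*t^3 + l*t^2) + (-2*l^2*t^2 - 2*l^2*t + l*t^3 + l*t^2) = 8*l^3*t + 8*l^3 - 8*l^2*t^2 - 8*l^2*t + 2*l*t^3 + 2*l*t^2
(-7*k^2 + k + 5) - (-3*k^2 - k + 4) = -4*k^2 + 2*k + 1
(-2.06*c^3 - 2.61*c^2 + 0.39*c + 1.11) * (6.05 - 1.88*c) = 3.8728*c^4 - 7.5562*c^3 - 16.5237*c^2 + 0.2727*c + 6.7155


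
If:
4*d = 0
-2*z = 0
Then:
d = 0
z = 0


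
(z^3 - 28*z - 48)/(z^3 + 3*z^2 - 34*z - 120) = (z + 2)/(z + 5)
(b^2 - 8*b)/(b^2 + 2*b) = (b - 8)/(b + 2)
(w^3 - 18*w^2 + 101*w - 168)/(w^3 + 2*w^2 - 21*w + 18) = (w^2 - 15*w + 56)/(w^2 + 5*w - 6)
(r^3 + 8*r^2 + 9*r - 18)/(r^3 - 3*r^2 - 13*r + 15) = (r + 6)/(r - 5)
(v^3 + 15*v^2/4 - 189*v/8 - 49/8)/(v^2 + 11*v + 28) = (8*v^2 - 26*v - 7)/(8*(v + 4))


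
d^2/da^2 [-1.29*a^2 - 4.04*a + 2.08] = -2.58000000000000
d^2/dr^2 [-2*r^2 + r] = -4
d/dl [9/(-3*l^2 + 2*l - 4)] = 18*(3*l - 1)/(3*l^2 - 2*l + 4)^2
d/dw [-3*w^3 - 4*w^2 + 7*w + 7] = -9*w^2 - 8*w + 7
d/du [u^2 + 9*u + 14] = 2*u + 9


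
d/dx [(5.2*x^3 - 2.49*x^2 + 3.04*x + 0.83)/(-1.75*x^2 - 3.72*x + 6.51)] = (-9.1*x^4 - 38.688*x^3 + 116.1388*x^2 - 29.5148*x + 22.878)/(3.0625*x^4 + 13.02*x^3 - 8.9466*x^2 - 48.4344*x + 42.3801)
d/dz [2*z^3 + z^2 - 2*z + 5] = 6*z^2 + 2*z - 2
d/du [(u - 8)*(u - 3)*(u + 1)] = 3*u^2 - 20*u + 13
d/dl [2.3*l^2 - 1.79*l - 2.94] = 4.6*l - 1.79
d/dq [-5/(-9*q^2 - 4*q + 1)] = 10*(-9*q - 2)/(9*q^2 + 4*q - 1)^2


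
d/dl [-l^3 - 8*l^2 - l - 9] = -3*l^2 - 16*l - 1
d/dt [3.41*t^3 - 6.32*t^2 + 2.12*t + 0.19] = 10.23*t^2 - 12.64*t + 2.12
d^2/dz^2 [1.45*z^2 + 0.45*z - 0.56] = 2.90000000000000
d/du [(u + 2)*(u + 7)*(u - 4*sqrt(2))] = 3*u^2 - 8*sqrt(2)*u + 18*u - 36*sqrt(2) + 14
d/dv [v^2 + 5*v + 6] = 2*v + 5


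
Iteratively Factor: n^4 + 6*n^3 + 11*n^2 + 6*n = (n + 1)*(n^3 + 5*n^2 + 6*n) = (n + 1)*(n + 2)*(n^2 + 3*n) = n*(n + 1)*(n + 2)*(n + 3)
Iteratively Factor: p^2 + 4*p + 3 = (p + 1)*(p + 3)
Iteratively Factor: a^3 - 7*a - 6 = (a - 3)*(a^2 + 3*a + 2) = (a - 3)*(a + 1)*(a + 2)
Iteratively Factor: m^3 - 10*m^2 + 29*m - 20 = (m - 1)*(m^2 - 9*m + 20) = (m - 4)*(m - 1)*(m - 5)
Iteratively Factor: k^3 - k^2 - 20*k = (k)*(k^2 - k - 20) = k*(k - 5)*(k + 4)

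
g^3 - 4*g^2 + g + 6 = (g - 3)*(g - 2)*(g + 1)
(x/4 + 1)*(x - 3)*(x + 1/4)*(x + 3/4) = x^4/4 + x^3/2 - 173*x^2/64 - 189*x/64 - 9/16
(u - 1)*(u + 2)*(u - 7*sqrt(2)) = u^3 - 7*sqrt(2)*u^2 + u^2 - 7*sqrt(2)*u - 2*u + 14*sqrt(2)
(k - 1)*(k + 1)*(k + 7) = k^3 + 7*k^2 - k - 7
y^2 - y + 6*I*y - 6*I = (y - 1)*(y + 6*I)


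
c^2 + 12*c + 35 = (c + 5)*(c + 7)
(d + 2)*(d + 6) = d^2 + 8*d + 12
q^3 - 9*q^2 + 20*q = q*(q - 5)*(q - 4)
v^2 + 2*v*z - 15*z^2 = (v - 3*z)*(v + 5*z)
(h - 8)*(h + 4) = h^2 - 4*h - 32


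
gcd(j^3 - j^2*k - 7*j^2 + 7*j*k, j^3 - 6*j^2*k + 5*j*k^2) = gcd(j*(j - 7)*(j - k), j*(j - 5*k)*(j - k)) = j^2 - j*k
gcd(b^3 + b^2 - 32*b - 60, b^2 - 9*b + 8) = 1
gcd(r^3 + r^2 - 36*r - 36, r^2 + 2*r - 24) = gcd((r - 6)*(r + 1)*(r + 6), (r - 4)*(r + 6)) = r + 6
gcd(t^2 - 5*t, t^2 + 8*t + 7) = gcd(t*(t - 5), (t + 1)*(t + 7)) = 1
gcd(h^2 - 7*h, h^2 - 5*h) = h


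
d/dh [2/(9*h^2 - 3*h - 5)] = 6*(1 - 6*h)/(-9*h^2 + 3*h + 5)^2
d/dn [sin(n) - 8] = cos(n)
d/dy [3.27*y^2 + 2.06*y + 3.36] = 6.54*y + 2.06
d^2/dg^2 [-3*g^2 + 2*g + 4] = -6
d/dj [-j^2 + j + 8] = 1 - 2*j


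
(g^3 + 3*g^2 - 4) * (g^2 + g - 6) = g^5 + 4*g^4 - 3*g^3 - 22*g^2 - 4*g + 24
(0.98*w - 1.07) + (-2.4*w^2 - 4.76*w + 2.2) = -2.4*w^2 - 3.78*w + 1.13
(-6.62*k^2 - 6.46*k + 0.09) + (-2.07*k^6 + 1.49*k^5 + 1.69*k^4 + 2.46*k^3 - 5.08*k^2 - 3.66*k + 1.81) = -2.07*k^6 + 1.49*k^5 + 1.69*k^4 + 2.46*k^3 - 11.7*k^2 - 10.12*k + 1.9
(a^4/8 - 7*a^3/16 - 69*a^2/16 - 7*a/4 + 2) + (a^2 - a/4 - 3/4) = a^4/8 - 7*a^3/16 - 53*a^2/16 - 2*a + 5/4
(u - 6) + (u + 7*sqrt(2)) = 2*u - 6 + 7*sqrt(2)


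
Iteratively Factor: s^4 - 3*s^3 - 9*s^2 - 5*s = (s + 1)*(s^3 - 4*s^2 - 5*s) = (s + 1)^2*(s^2 - 5*s) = s*(s + 1)^2*(s - 5)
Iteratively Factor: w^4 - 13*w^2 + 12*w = (w + 4)*(w^3 - 4*w^2 + 3*w) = w*(w + 4)*(w^2 - 4*w + 3) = w*(w - 1)*(w + 4)*(w - 3)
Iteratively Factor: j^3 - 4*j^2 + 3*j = (j - 1)*(j^2 - 3*j) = (j - 3)*(j - 1)*(j)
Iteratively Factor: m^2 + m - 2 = (m + 2)*(m - 1)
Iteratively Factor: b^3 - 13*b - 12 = (b - 4)*(b^2 + 4*b + 3) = (b - 4)*(b + 1)*(b + 3)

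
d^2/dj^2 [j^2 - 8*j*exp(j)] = -8*j*exp(j) - 16*exp(j) + 2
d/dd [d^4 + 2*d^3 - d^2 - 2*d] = 4*d^3 + 6*d^2 - 2*d - 2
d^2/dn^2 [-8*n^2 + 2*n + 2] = -16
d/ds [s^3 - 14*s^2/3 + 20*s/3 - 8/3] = 3*s^2 - 28*s/3 + 20/3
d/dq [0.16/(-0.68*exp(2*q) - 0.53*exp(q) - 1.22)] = (0.2176*exp(q) + 0.0848)*exp(q)/(0.68*exp(2*q) + 0.53*exp(q) + 1.22)^2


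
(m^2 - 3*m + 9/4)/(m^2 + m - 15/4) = (2*m - 3)/(2*m + 5)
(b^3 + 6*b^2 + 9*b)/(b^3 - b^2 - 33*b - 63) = b/(b - 7)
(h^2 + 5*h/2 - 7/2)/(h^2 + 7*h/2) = (h - 1)/h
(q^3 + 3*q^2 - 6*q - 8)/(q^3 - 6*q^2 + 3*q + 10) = (q + 4)/(q - 5)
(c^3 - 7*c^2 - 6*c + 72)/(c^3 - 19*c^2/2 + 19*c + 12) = 2*(c + 3)/(2*c + 1)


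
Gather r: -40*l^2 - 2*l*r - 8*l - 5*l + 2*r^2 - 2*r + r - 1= -40*l^2 - 13*l + 2*r^2 + r*(-2*l - 1) - 1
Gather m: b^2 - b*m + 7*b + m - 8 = b^2 + 7*b + m*(1 - b) - 8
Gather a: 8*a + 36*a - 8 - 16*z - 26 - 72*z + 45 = 44*a - 88*z + 11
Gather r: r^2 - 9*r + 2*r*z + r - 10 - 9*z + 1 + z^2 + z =r^2 + r*(2*z - 8) + z^2 - 8*z - 9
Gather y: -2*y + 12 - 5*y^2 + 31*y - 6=-5*y^2 + 29*y + 6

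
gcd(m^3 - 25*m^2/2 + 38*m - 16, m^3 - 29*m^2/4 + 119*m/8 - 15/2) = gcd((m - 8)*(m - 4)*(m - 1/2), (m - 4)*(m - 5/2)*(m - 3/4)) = m - 4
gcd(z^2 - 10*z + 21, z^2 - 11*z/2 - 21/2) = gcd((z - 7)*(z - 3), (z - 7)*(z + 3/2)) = z - 7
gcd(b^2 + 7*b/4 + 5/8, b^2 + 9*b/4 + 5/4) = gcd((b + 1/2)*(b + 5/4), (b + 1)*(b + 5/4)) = b + 5/4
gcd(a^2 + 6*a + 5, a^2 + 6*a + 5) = a^2 + 6*a + 5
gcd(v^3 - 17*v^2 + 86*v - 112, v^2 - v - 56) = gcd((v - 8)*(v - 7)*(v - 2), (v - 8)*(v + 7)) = v - 8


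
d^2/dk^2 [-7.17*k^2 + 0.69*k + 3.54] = -14.3400000000000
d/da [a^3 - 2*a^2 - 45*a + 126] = 3*a^2 - 4*a - 45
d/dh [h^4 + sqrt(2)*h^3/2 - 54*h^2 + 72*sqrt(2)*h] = 4*h^3 + 3*sqrt(2)*h^2/2 - 108*h + 72*sqrt(2)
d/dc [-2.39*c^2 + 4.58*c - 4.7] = 4.58 - 4.78*c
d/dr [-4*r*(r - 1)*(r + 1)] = 4 - 12*r^2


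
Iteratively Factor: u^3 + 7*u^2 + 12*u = (u + 4)*(u^2 + 3*u) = (u + 3)*(u + 4)*(u)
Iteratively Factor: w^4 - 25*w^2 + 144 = (w - 3)*(w^3 + 3*w^2 - 16*w - 48) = (w - 3)*(w + 4)*(w^2 - w - 12) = (w - 4)*(w - 3)*(w + 4)*(w + 3)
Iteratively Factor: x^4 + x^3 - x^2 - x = (x)*(x^3 + x^2 - x - 1) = x*(x - 1)*(x^2 + 2*x + 1) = x*(x - 1)*(x + 1)*(x + 1)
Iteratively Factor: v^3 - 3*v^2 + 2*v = (v - 1)*(v^2 - 2*v) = (v - 2)*(v - 1)*(v)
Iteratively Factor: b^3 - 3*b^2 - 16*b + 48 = (b - 3)*(b^2 - 16) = (b - 3)*(b + 4)*(b - 4)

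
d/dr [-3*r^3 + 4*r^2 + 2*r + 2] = -9*r^2 + 8*r + 2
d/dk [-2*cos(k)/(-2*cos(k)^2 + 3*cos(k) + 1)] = 2*(cos(2*k) + 2)*sin(k)/(3*cos(k) - cos(2*k))^2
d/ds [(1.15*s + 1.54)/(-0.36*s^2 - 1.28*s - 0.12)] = (0.414*s^2 + 1.1088*s + 1.8332)/(0.1296*s^4 + 0.9216*s^3 + 1.7248*s^2 + 0.3072*s + 0.0144)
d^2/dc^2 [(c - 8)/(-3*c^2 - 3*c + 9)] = 2*(-(c - 8)*(2*c + 1)^2 + (3*c - 7)*(c^2 + c - 3))/(3*(c^2 + c - 3)^3)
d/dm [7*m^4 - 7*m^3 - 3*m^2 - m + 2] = 28*m^3 - 21*m^2 - 6*m - 1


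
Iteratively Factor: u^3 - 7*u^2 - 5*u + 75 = (u - 5)*(u^2 - 2*u - 15) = (u - 5)^2*(u + 3)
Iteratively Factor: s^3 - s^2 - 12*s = (s - 4)*(s^2 + 3*s) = s*(s - 4)*(s + 3)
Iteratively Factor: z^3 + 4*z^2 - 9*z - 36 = (z + 4)*(z^2 - 9) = (z - 3)*(z + 4)*(z + 3)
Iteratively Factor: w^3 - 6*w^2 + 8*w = (w - 2)*(w^2 - 4*w) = w*(w - 2)*(w - 4)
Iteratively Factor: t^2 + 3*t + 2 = (t + 1)*(t + 2)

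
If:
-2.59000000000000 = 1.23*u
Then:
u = -2.11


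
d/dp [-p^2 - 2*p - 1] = -2*p - 2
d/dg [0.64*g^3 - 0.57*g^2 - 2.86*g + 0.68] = 1.92*g^2 - 1.14*g - 2.86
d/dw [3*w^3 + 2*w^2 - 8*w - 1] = 9*w^2 + 4*w - 8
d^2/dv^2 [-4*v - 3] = 0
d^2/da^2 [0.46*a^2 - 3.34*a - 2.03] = 0.920000000000000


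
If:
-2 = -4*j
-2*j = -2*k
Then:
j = 1/2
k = 1/2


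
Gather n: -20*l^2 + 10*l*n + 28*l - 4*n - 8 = -20*l^2 + 28*l + n*(10*l - 4) - 8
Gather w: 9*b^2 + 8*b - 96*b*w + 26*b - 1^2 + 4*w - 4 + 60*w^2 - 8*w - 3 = 9*b^2 + 34*b + 60*w^2 + w*(-96*b - 4) - 8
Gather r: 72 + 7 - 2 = 77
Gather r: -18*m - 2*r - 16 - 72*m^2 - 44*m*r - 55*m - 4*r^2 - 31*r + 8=-72*m^2 - 73*m - 4*r^2 + r*(-44*m - 33) - 8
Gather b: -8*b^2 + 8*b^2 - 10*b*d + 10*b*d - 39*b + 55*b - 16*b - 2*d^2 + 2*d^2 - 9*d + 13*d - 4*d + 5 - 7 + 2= 0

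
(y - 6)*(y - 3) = y^2 - 9*y + 18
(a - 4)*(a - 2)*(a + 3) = a^3 - 3*a^2 - 10*a + 24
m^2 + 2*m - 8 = (m - 2)*(m + 4)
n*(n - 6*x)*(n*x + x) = n^3*x - 6*n^2*x^2 + n^2*x - 6*n*x^2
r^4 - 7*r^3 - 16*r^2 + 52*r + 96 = (r - 8)*(r - 3)*(r + 2)^2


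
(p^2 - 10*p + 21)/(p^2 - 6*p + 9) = (p - 7)/(p - 3)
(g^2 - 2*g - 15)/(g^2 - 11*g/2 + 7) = 2*(g^2 - 2*g - 15)/(2*g^2 - 11*g + 14)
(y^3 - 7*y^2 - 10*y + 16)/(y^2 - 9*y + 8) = y + 2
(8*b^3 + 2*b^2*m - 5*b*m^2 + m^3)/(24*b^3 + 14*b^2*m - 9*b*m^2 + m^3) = (2*b - m)/(6*b - m)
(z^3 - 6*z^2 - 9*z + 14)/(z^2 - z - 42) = (z^2 + z - 2)/(z + 6)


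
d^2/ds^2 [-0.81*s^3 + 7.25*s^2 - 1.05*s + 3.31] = 14.5 - 4.86*s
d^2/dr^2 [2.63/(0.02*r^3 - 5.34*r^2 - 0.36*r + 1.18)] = ((28.0884 - 0.3156*r)*(0.02*r^3 - 5.34*r^2 - 0.36*r + 1.18) + 2.63*(-0.12*r^2 + 21.36*r + 0.72)*(-0.06*r^2 + 10.68*r + 0.36))/(0.02*r^3 - 5.34*r^2 - 0.36*r + 1.18)^3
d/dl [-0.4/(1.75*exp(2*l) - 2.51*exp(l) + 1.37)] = (1.4*exp(l) - 1.004)*exp(l)/(1.75*exp(2*l) - 2.51*exp(l) + 1.37)^2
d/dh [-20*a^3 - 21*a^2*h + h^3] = -21*a^2 + 3*h^2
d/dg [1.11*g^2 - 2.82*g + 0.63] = 2.22*g - 2.82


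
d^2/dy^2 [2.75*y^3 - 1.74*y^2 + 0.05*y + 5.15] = 16.5*y - 3.48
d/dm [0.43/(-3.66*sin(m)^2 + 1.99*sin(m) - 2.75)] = (3.1476*sin(m) - 0.8557)*cos(m)/(3.66*sin(m)^2 - 1.99*sin(m) + 2.75)^2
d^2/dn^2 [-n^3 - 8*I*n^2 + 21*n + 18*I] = -6*n - 16*I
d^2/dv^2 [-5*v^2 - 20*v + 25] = -10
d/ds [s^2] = 2*s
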